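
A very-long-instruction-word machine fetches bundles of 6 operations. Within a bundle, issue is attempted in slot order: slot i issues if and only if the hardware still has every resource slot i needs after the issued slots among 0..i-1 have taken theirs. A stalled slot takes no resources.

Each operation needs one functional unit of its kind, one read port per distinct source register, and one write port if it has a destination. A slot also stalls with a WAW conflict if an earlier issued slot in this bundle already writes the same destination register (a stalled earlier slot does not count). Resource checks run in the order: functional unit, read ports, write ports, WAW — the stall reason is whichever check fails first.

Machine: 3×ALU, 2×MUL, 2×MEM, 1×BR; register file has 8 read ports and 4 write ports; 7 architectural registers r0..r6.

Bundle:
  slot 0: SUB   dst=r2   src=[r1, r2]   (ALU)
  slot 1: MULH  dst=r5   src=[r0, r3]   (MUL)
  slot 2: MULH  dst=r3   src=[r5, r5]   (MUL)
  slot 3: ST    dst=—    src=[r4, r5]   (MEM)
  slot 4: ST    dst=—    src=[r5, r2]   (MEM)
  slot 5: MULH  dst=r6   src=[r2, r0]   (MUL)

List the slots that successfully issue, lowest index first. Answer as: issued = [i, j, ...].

issued = [0, 1, 2, 3]

(0) want 1×ALU +2rd +1wr — yes → AL2|MU2|ME2|BR1|rd6|wr3
(1) want 1×MUL +2rd +1wr — yes → AL2|MU1|ME2|BR1|rd4|wr2
(2) want 1×MUL +1rd +1wr — yes → AL2|MU0|ME2|BR1|rd3|wr1
(3) want 1×MEM +2rd +0wr — yes → AL2|MU0|ME1|BR1|rd1|wr1
(4) want 1×MEM +2rd +0wr — RD_PORT → AL2|MU0|ME1|BR1|rd1|wr1
(5) want 1×MUL +2rd +1wr — FU → AL2|MU0|ME1|BR1|rd1|wr1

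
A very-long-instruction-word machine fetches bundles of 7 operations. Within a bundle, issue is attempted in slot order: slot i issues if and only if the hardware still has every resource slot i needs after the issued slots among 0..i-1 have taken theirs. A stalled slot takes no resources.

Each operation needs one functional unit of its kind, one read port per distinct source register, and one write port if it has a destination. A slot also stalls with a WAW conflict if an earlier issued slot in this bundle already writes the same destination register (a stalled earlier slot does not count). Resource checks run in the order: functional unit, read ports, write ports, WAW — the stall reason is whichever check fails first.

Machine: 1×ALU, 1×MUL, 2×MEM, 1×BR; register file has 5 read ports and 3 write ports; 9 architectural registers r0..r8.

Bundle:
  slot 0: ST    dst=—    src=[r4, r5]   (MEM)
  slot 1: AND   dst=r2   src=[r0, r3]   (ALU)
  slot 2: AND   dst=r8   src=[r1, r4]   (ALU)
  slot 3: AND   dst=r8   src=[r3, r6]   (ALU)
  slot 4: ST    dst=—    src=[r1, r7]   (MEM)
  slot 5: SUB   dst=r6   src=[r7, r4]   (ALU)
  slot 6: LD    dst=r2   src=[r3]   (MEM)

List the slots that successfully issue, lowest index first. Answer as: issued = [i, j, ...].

[0] MEM needs rd=2 wr=0: ok; after: ALU=1 MUL=1 MEM=1 BR=1, R=3, W=3
[1] ALU needs rd=2 wr=1: ok; after: ALU=0 MUL=1 MEM=1 BR=1, R=1, W=2
[2] ALU needs rd=2 wr=1: FU; after: ALU=0 MUL=1 MEM=1 BR=1, R=1, W=2
[3] ALU needs rd=2 wr=1: FU; after: ALU=0 MUL=1 MEM=1 BR=1, R=1, W=2
[4] MEM needs rd=2 wr=0: RD_PORT; after: ALU=0 MUL=1 MEM=1 BR=1, R=1, W=2
[5] ALU needs rd=2 wr=1: FU; after: ALU=0 MUL=1 MEM=1 BR=1, R=1, W=2
[6] MEM needs rd=1 wr=1: WAW; after: ALU=0 MUL=1 MEM=1 BR=1, R=1, W=2

issued = [0, 1]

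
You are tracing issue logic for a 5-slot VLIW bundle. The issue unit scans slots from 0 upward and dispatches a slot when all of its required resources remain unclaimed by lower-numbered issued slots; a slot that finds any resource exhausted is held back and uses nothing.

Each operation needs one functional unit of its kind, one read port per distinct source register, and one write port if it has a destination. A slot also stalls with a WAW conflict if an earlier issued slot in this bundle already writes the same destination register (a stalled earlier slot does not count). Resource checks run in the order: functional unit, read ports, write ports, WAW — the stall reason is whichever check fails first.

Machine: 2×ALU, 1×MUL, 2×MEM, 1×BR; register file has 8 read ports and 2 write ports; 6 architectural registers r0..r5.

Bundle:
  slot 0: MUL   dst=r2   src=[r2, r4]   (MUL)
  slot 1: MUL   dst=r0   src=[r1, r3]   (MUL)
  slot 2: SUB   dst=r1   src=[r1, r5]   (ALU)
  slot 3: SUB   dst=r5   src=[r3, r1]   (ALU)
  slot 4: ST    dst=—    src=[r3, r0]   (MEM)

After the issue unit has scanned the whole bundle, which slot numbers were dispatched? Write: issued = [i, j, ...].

issued = [0, 2, 4]

slot 0 (MUL): ISSUE — free A2,Mu0,Ld2,B1 rp6 wp1
slot 1 (MUL): stall FU — free A2,Mu0,Ld2,B1 rp6 wp1
slot 2 (ALU): ISSUE — free A1,Mu0,Ld2,B1 rp4 wp0
slot 3 (ALU): stall WR_PORT — free A1,Mu0,Ld2,B1 rp4 wp0
slot 4 (MEM): ISSUE — free A1,Mu0,Ld1,B1 rp2 wp0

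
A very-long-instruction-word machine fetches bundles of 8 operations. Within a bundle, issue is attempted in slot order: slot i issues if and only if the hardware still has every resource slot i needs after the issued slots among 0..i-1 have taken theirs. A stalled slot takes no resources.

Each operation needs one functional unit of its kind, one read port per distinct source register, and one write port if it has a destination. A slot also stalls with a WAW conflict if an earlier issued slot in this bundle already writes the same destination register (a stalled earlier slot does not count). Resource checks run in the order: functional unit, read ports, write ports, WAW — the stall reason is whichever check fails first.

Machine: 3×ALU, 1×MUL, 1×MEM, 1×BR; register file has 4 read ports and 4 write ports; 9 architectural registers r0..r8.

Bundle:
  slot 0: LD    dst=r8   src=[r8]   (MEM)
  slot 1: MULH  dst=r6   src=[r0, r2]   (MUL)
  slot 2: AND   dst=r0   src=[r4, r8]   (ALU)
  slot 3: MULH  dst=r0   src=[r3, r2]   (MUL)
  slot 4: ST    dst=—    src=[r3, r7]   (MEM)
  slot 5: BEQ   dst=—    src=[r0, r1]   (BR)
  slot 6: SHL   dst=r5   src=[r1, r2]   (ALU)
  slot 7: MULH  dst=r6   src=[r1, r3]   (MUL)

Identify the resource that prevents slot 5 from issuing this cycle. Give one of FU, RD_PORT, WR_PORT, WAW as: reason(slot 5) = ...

reason(slot 5) = RD_PORT

slot 0 (MEM): ISSUE — free A3,Mu1,Ld0,B1 rp3 wp3
slot 1 (MUL): ISSUE — free A3,Mu0,Ld0,B1 rp1 wp2
slot 2 (ALU): stall RD_PORT — free A3,Mu0,Ld0,B1 rp1 wp2
slot 3 (MUL): stall FU — free A3,Mu0,Ld0,B1 rp1 wp2
slot 4 (MEM): stall FU — free A3,Mu0,Ld0,B1 rp1 wp2
slot 5 (BR): stall RD_PORT — free A3,Mu0,Ld0,B1 rp1 wp2
slot 6 (ALU): stall RD_PORT — free A3,Mu0,Ld0,B1 rp1 wp2
slot 7 (MUL): stall FU — free A3,Mu0,Ld0,B1 rp1 wp2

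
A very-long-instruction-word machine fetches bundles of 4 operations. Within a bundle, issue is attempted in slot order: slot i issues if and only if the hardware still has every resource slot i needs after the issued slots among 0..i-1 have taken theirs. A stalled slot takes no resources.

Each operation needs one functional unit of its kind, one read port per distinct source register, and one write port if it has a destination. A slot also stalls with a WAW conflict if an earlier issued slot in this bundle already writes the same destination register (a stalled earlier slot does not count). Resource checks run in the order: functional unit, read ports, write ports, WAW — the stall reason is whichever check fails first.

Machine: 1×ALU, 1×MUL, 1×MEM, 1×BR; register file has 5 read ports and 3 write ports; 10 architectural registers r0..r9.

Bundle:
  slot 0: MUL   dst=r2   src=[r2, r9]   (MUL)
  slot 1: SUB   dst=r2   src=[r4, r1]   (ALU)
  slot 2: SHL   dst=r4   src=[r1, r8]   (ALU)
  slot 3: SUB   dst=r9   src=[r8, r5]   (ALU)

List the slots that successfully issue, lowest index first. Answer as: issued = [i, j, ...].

(0) want 1×MUL +2rd +1wr — yes → AL1|MU0|ME1|BR1|rd3|wr2
(1) want 1×ALU +2rd +1wr — WAW → AL1|MU0|ME1|BR1|rd3|wr2
(2) want 1×ALU +2rd +1wr — yes → AL0|MU0|ME1|BR1|rd1|wr1
(3) want 1×ALU +2rd +1wr — FU → AL0|MU0|ME1|BR1|rd1|wr1

issued = [0, 2]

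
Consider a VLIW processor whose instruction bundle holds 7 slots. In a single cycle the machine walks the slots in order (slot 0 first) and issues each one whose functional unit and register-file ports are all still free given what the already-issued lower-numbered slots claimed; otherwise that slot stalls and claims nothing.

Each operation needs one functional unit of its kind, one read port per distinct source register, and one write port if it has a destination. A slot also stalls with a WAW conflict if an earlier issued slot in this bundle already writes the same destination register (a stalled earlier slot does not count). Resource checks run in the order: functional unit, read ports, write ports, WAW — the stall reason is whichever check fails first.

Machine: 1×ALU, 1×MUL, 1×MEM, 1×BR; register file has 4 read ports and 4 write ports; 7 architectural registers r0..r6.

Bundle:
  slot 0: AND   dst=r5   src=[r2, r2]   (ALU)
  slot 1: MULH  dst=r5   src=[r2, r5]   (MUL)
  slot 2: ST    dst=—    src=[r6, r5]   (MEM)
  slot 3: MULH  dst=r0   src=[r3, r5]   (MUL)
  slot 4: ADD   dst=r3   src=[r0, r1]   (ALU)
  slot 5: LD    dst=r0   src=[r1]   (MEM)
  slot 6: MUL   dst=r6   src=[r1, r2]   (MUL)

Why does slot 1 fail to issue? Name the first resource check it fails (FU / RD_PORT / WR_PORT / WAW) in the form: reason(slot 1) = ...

reason(slot 1) = WAW

[0] ALU needs rd=1 wr=1: ok; after: ALU=0 MUL=1 MEM=1 BR=1, R=3, W=3
[1] MUL needs rd=2 wr=1: WAW; after: ALU=0 MUL=1 MEM=1 BR=1, R=3, W=3
[2] MEM needs rd=2 wr=0: ok; after: ALU=0 MUL=1 MEM=0 BR=1, R=1, W=3
[3] MUL needs rd=2 wr=1: RD_PORT; after: ALU=0 MUL=1 MEM=0 BR=1, R=1, W=3
[4] ALU needs rd=2 wr=1: FU; after: ALU=0 MUL=1 MEM=0 BR=1, R=1, W=3
[5] MEM needs rd=1 wr=1: FU; after: ALU=0 MUL=1 MEM=0 BR=1, R=1, W=3
[6] MUL needs rd=2 wr=1: RD_PORT; after: ALU=0 MUL=1 MEM=0 BR=1, R=1, W=3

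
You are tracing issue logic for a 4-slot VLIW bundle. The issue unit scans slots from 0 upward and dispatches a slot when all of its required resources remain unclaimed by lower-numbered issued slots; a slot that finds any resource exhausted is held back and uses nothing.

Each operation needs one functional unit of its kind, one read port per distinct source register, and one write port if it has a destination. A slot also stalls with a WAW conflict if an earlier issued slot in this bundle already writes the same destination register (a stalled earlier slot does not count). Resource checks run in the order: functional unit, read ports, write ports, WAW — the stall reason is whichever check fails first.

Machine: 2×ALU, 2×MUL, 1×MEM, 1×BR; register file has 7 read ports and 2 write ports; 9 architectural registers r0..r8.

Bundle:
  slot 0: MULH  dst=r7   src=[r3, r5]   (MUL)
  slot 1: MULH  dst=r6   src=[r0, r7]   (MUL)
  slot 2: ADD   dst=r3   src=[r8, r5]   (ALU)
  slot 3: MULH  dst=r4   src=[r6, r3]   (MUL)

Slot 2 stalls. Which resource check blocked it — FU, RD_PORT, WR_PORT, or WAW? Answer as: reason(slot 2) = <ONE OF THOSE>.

reason(slot 2) = WR_PORT

[0] MUL needs rd=2 wr=1: ok; after: ALU=2 MUL=1 MEM=1 BR=1, R=5, W=1
[1] MUL needs rd=2 wr=1: ok; after: ALU=2 MUL=0 MEM=1 BR=1, R=3, W=0
[2] ALU needs rd=2 wr=1: WR_PORT; after: ALU=2 MUL=0 MEM=1 BR=1, R=3, W=0
[3] MUL needs rd=2 wr=1: FU; after: ALU=2 MUL=0 MEM=1 BR=1, R=3, W=0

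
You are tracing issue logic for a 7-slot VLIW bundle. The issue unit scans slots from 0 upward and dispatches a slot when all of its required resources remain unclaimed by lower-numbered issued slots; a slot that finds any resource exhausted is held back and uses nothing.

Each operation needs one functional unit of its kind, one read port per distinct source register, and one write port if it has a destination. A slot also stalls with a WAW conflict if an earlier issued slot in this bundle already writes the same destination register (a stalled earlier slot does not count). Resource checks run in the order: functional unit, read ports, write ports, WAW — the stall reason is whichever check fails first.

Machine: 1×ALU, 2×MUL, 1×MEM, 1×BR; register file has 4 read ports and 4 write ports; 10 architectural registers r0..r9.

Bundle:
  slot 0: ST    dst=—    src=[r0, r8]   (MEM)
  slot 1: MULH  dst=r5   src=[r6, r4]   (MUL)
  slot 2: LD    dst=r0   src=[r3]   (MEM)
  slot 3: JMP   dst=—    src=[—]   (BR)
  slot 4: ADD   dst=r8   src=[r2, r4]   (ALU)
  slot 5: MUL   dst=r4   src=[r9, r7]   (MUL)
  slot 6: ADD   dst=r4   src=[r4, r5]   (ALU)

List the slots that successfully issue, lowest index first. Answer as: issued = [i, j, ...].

issued = [0, 1, 3]

[0] MEM needs rd=2 wr=0: ok; after: ALU=1 MUL=2 MEM=0 BR=1, R=2, W=4
[1] MUL needs rd=2 wr=1: ok; after: ALU=1 MUL=1 MEM=0 BR=1, R=0, W=3
[2] MEM needs rd=1 wr=1: FU; after: ALU=1 MUL=1 MEM=0 BR=1, R=0, W=3
[3] BR needs rd=0 wr=0: ok; after: ALU=1 MUL=1 MEM=0 BR=0, R=0, W=3
[4] ALU needs rd=2 wr=1: RD_PORT; after: ALU=1 MUL=1 MEM=0 BR=0, R=0, W=3
[5] MUL needs rd=2 wr=1: RD_PORT; after: ALU=1 MUL=1 MEM=0 BR=0, R=0, W=3
[6] ALU needs rd=2 wr=1: RD_PORT; after: ALU=1 MUL=1 MEM=0 BR=0, R=0, W=3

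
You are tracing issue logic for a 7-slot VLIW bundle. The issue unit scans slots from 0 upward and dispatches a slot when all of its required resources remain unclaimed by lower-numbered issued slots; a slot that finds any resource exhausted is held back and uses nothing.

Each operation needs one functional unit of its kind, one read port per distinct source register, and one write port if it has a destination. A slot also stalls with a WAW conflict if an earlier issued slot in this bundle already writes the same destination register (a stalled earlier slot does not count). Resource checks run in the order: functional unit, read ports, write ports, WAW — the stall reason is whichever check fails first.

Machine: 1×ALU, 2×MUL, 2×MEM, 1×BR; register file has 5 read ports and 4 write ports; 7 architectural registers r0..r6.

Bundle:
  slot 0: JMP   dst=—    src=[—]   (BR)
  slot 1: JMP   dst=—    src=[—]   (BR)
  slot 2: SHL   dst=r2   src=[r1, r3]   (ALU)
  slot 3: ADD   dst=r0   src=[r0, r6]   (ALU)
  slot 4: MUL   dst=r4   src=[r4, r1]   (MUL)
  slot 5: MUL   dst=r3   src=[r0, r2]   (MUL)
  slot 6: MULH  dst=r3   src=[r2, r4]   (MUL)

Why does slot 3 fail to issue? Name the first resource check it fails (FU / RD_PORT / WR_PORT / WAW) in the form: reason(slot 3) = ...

reason(slot 3) = FU

#0 BR src=- dispatched  <A:1 Mu:2 Ld:2 B:0 rd:5 wr:4>
#1 BR src=- held:FU  <A:1 Mu:2 Ld:2 B:0 rd:5 wr:4>
#2 ALU src=r1,r3 dispatched  <A:0 Mu:2 Ld:2 B:0 rd:3 wr:3>
#3 ALU src=r0,r6 held:FU  <A:0 Mu:2 Ld:2 B:0 rd:3 wr:3>
#4 MUL src=r4,r1 dispatched  <A:0 Mu:1 Ld:2 B:0 rd:1 wr:2>
#5 MUL src=r0,r2 held:RD_PORT  <A:0 Mu:1 Ld:2 B:0 rd:1 wr:2>
#6 MUL src=r2,r4 held:RD_PORT  <A:0 Mu:1 Ld:2 B:0 rd:1 wr:2>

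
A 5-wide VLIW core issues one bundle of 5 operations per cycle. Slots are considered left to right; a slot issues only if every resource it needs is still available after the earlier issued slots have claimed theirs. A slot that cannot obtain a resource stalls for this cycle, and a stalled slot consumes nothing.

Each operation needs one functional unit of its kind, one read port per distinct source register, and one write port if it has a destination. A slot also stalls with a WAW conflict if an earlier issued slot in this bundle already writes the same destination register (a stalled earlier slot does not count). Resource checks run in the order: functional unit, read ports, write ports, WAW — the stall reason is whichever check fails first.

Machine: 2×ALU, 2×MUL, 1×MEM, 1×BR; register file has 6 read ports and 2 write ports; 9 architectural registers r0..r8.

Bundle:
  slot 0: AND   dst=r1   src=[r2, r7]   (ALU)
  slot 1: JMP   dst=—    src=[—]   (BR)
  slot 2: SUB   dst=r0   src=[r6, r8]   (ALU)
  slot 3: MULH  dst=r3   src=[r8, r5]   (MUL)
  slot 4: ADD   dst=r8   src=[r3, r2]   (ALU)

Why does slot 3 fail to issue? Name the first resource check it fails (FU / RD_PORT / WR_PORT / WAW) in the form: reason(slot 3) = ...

reason(slot 3) = WR_PORT

  0. ALU→r1 ⇒ go  {1A/2Mu/1Ld/1B | 4r 1w}
  1. BR ⇒ go  {1A/2Mu/1Ld/0B | 4r 1w}
  2. ALU→r0 ⇒ go  {0A/2Mu/1Ld/0B | 2r 0w}
  3. MUL→r3 ⇒ no(WR_PORT)  {0A/2Mu/1Ld/0B | 2r 0w}
  4. ALU→r8 ⇒ no(FU)  {0A/2Mu/1Ld/0B | 2r 0w}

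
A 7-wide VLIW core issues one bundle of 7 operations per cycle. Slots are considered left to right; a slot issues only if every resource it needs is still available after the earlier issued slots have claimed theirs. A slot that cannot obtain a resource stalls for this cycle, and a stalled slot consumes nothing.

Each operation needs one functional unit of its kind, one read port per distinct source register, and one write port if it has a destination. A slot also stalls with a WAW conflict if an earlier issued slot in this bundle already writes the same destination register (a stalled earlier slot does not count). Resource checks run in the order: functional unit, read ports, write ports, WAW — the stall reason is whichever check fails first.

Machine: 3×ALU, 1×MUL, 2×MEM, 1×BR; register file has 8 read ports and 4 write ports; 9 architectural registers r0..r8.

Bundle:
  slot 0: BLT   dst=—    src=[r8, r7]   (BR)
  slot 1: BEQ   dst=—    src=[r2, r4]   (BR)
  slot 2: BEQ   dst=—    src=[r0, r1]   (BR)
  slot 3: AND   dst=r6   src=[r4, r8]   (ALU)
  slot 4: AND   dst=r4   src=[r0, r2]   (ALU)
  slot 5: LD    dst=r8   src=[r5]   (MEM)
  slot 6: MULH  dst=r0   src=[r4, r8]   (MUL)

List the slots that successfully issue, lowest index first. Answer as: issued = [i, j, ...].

#0 BR src=r8,r7 dispatched  <A:3 Mu:1 Ld:2 B:0 rd:6 wr:4>
#1 BR src=r2,r4 held:FU  <A:3 Mu:1 Ld:2 B:0 rd:6 wr:4>
#2 BR src=r0,r1 held:FU  <A:3 Mu:1 Ld:2 B:0 rd:6 wr:4>
#3 ALU src=r4,r8 dispatched  <A:2 Mu:1 Ld:2 B:0 rd:4 wr:3>
#4 ALU src=r0,r2 dispatched  <A:1 Mu:1 Ld:2 B:0 rd:2 wr:2>
#5 MEM src=r5 dispatched  <A:1 Mu:1 Ld:1 B:0 rd:1 wr:1>
#6 MUL src=r4,r8 held:RD_PORT  <A:1 Mu:1 Ld:1 B:0 rd:1 wr:1>

issued = [0, 3, 4, 5]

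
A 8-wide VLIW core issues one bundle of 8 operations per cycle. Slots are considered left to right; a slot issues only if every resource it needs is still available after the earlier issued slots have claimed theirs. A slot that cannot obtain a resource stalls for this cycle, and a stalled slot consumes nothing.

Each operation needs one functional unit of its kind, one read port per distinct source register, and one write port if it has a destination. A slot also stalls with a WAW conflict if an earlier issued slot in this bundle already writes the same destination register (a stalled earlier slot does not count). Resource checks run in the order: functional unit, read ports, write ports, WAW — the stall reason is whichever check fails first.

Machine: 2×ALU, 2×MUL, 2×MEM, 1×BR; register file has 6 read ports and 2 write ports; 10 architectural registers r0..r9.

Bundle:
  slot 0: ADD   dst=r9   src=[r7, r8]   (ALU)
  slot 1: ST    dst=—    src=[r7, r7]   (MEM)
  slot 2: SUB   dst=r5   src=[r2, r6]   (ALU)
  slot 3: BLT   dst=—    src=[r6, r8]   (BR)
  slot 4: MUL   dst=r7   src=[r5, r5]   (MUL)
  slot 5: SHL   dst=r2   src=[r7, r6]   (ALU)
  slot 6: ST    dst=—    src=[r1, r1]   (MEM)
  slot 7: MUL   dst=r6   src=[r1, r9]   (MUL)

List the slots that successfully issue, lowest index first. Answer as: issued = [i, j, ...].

[0] ALU needs rd=2 wr=1: ok; after: ALU=1 MUL=2 MEM=2 BR=1, R=4, W=1
[1] MEM needs rd=1 wr=0: ok; after: ALU=1 MUL=2 MEM=1 BR=1, R=3, W=1
[2] ALU needs rd=2 wr=1: ok; after: ALU=0 MUL=2 MEM=1 BR=1, R=1, W=0
[3] BR needs rd=2 wr=0: RD_PORT; after: ALU=0 MUL=2 MEM=1 BR=1, R=1, W=0
[4] MUL needs rd=1 wr=1: WR_PORT; after: ALU=0 MUL=2 MEM=1 BR=1, R=1, W=0
[5] ALU needs rd=2 wr=1: FU; after: ALU=0 MUL=2 MEM=1 BR=1, R=1, W=0
[6] MEM needs rd=1 wr=0: ok; after: ALU=0 MUL=2 MEM=0 BR=1, R=0, W=0
[7] MUL needs rd=2 wr=1: RD_PORT; after: ALU=0 MUL=2 MEM=0 BR=1, R=0, W=0

issued = [0, 1, 2, 6]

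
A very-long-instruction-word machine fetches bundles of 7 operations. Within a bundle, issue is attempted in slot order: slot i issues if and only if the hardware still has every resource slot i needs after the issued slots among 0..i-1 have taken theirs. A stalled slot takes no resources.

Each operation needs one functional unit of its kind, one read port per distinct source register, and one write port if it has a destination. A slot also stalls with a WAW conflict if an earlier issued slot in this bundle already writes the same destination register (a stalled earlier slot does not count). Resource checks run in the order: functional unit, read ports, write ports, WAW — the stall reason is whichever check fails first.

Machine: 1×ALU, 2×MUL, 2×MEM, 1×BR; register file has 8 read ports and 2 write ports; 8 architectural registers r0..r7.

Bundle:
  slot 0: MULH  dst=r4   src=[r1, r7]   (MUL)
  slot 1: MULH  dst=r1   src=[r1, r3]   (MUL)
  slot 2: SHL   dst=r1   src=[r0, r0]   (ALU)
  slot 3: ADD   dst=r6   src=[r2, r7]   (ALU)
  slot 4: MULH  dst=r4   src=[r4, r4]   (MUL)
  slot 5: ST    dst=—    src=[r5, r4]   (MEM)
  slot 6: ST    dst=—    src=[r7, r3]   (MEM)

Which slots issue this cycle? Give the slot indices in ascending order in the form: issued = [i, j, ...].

[0] MUL needs rd=2 wr=1: ok; after: ALU=1 MUL=1 MEM=2 BR=1, R=6, W=1
[1] MUL needs rd=2 wr=1: ok; after: ALU=1 MUL=0 MEM=2 BR=1, R=4, W=0
[2] ALU needs rd=1 wr=1: WR_PORT; after: ALU=1 MUL=0 MEM=2 BR=1, R=4, W=0
[3] ALU needs rd=2 wr=1: WR_PORT; after: ALU=1 MUL=0 MEM=2 BR=1, R=4, W=0
[4] MUL needs rd=1 wr=1: FU; after: ALU=1 MUL=0 MEM=2 BR=1, R=4, W=0
[5] MEM needs rd=2 wr=0: ok; after: ALU=1 MUL=0 MEM=1 BR=1, R=2, W=0
[6] MEM needs rd=2 wr=0: ok; after: ALU=1 MUL=0 MEM=0 BR=1, R=0, W=0

issued = [0, 1, 5, 6]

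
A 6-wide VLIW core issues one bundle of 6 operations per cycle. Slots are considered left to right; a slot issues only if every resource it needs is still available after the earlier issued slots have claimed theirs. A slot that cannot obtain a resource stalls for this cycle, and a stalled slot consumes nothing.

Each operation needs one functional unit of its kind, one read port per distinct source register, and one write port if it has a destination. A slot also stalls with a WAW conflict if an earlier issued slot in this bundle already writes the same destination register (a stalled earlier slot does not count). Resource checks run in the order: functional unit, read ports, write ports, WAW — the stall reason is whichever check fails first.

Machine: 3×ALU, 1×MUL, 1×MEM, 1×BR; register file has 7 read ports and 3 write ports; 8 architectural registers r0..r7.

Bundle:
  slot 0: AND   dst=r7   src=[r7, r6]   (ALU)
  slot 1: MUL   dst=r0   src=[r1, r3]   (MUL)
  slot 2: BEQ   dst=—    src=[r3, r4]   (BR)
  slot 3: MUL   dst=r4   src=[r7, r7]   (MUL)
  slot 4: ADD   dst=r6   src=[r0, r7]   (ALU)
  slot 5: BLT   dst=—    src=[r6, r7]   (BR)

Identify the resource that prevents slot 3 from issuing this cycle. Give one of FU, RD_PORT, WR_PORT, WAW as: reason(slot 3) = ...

reason(slot 3) = FU

#0 ALU src=r7,r6 dispatched  <A:2 Mu:1 Ld:1 B:1 rd:5 wr:2>
#1 MUL src=r1,r3 dispatched  <A:2 Mu:0 Ld:1 B:1 rd:3 wr:1>
#2 BR src=r3,r4 dispatched  <A:2 Mu:0 Ld:1 B:0 rd:1 wr:1>
#3 MUL src=r7,r7 held:FU  <A:2 Mu:0 Ld:1 B:0 rd:1 wr:1>
#4 ALU src=r0,r7 held:RD_PORT  <A:2 Mu:0 Ld:1 B:0 rd:1 wr:1>
#5 BR src=r6,r7 held:FU  <A:2 Mu:0 Ld:1 B:0 rd:1 wr:1>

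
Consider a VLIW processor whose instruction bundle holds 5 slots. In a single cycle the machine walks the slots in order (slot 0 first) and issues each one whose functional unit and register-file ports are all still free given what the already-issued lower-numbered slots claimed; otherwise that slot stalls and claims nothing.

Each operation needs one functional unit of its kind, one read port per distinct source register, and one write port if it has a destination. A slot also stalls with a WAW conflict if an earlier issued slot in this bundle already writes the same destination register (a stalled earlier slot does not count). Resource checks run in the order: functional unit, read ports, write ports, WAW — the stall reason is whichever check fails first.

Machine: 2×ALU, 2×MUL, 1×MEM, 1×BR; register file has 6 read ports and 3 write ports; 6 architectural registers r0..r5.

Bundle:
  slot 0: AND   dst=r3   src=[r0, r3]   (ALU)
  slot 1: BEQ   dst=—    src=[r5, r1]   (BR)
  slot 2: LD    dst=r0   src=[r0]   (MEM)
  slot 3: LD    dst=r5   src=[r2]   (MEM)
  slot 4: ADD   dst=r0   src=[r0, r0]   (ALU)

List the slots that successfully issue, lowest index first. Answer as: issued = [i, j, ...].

slot 0 (ALU): ISSUE — free A1,Mu2,Ld1,B1 rp4 wp2
slot 1 (BR): ISSUE — free A1,Mu2,Ld1,B0 rp2 wp2
slot 2 (MEM): ISSUE — free A1,Mu2,Ld0,B0 rp1 wp1
slot 3 (MEM): stall FU — free A1,Mu2,Ld0,B0 rp1 wp1
slot 4 (ALU): stall WAW — free A1,Mu2,Ld0,B0 rp1 wp1

issued = [0, 1, 2]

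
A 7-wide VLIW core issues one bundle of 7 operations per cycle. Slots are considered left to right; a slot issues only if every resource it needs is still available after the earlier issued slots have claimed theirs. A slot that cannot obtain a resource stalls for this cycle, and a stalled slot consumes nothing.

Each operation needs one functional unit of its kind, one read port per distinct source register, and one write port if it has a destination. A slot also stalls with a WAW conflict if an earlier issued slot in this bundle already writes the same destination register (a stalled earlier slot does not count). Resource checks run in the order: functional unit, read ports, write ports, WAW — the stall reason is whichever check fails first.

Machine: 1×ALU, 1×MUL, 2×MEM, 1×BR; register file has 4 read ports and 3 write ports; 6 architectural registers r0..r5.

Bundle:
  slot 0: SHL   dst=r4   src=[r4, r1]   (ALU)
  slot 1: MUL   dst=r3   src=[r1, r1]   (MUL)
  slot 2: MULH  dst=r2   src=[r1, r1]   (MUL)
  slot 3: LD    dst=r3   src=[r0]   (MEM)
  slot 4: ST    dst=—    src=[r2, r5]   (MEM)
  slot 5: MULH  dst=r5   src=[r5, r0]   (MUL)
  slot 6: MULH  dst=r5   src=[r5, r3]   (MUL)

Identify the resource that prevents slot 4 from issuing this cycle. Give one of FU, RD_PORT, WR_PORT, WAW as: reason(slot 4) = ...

(0) want 1×ALU +2rd +1wr — yes → AL0|MU1|ME2|BR1|rd2|wr2
(1) want 1×MUL +1rd +1wr — yes → AL0|MU0|ME2|BR1|rd1|wr1
(2) want 1×MUL +1rd +1wr — FU → AL0|MU0|ME2|BR1|rd1|wr1
(3) want 1×MEM +1rd +1wr — WAW → AL0|MU0|ME2|BR1|rd1|wr1
(4) want 1×MEM +2rd +0wr — RD_PORT → AL0|MU0|ME2|BR1|rd1|wr1
(5) want 1×MUL +2rd +1wr — FU → AL0|MU0|ME2|BR1|rd1|wr1
(6) want 1×MUL +2rd +1wr — FU → AL0|MU0|ME2|BR1|rd1|wr1

reason(slot 4) = RD_PORT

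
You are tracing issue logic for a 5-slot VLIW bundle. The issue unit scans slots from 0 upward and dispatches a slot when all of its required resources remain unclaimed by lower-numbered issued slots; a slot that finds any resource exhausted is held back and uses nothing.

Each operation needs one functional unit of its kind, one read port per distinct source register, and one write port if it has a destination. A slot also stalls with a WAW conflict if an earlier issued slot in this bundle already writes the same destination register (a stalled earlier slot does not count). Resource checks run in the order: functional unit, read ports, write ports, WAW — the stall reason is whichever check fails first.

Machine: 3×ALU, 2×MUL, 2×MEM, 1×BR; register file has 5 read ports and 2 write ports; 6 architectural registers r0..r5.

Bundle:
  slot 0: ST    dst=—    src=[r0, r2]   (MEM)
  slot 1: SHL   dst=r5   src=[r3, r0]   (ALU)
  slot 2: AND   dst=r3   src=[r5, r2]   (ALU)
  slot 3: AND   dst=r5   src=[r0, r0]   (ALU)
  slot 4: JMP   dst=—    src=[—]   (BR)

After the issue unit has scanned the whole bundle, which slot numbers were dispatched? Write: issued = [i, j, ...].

issued = [0, 1, 4]

(0) want 1×MEM +2rd +0wr — yes → AL3|MU2|ME1|BR1|rd3|wr2
(1) want 1×ALU +2rd +1wr — yes → AL2|MU2|ME1|BR1|rd1|wr1
(2) want 1×ALU +2rd +1wr — RD_PORT → AL2|MU2|ME1|BR1|rd1|wr1
(3) want 1×ALU +1rd +1wr — WAW → AL2|MU2|ME1|BR1|rd1|wr1
(4) want 1×BR +0rd +0wr — yes → AL2|MU2|ME1|BR0|rd1|wr1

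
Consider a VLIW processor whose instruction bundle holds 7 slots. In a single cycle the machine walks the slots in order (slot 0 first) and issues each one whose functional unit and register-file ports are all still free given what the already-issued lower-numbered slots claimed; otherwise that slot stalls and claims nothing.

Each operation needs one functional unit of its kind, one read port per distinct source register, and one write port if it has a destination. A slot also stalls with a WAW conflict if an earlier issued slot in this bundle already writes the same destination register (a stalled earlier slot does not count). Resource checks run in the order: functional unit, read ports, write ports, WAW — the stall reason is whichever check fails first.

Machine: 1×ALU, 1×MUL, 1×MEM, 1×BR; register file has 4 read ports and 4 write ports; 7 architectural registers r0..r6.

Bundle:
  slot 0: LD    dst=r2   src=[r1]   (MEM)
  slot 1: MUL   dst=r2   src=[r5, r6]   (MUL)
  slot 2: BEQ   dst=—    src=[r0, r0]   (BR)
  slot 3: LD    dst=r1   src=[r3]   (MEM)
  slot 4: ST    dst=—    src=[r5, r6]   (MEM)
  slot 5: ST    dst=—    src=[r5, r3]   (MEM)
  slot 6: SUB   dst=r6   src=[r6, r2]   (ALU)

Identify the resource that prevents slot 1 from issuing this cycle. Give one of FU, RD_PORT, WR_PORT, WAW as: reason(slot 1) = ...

#0 MEM src=r1 dispatched  <A:1 Mu:1 Ld:0 B:1 rd:3 wr:3>
#1 MUL src=r5,r6 held:WAW  <A:1 Mu:1 Ld:0 B:1 rd:3 wr:3>
#2 BR src=r0,r0 dispatched  <A:1 Mu:1 Ld:0 B:0 rd:2 wr:3>
#3 MEM src=r3 held:FU  <A:1 Mu:1 Ld:0 B:0 rd:2 wr:3>
#4 MEM src=r5,r6 held:FU  <A:1 Mu:1 Ld:0 B:0 rd:2 wr:3>
#5 MEM src=r5,r3 held:FU  <A:1 Mu:1 Ld:0 B:0 rd:2 wr:3>
#6 ALU src=r6,r2 dispatched  <A:0 Mu:1 Ld:0 B:0 rd:0 wr:2>

reason(slot 1) = WAW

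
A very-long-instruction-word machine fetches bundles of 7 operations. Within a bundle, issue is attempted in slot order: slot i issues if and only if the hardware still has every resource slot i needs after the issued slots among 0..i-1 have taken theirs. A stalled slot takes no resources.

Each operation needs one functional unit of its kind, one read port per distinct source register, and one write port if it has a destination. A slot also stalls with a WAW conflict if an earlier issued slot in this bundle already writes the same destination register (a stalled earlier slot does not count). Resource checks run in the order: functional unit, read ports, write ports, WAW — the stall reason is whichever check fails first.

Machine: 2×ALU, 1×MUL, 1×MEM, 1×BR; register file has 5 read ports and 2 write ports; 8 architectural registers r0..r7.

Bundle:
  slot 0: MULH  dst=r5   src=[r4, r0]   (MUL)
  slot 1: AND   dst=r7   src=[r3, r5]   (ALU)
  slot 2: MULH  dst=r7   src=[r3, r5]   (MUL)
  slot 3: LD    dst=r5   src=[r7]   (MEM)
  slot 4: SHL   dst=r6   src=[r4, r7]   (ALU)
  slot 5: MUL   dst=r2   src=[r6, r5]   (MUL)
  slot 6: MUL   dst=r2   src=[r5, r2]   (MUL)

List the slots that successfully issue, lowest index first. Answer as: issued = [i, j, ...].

(0) want 1×MUL +2rd +1wr — yes → AL2|MU0|ME1|BR1|rd3|wr1
(1) want 1×ALU +2rd +1wr — yes → AL1|MU0|ME1|BR1|rd1|wr0
(2) want 1×MUL +2rd +1wr — FU → AL1|MU0|ME1|BR1|rd1|wr0
(3) want 1×MEM +1rd +1wr — WR_PORT → AL1|MU0|ME1|BR1|rd1|wr0
(4) want 1×ALU +2rd +1wr — RD_PORT → AL1|MU0|ME1|BR1|rd1|wr0
(5) want 1×MUL +2rd +1wr — FU → AL1|MU0|ME1|BR1|rd1|wr0
(6) want 1×MUL +2rd +1wr — FU → AL1|MU0|ME1|BR1|rd1|wr0

issued = [0, 1]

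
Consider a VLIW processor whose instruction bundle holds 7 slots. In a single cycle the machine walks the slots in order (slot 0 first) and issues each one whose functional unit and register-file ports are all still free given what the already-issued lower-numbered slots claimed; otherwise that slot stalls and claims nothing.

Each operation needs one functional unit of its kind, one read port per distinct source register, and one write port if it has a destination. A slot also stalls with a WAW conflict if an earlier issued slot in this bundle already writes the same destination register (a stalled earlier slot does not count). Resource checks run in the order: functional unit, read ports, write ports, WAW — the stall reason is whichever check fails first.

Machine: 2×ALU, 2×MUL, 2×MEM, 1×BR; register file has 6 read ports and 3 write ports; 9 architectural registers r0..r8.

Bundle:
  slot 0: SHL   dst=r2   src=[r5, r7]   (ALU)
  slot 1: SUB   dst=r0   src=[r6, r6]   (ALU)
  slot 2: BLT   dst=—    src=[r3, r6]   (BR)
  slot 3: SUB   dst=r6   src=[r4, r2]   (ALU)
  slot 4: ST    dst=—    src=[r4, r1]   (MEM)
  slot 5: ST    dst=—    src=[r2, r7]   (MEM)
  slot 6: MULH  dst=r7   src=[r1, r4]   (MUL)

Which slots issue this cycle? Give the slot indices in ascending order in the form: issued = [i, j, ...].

  0. ALU→r2 ⇒ go  {1A/2Mu/2Ld/1B | 4r 2w}
  1. ALU→r0 ⇒ go  {0A/2Mu/2Ld/1B | 3r 1w}
  2. BR ⇒ go  {0A/2Mu/2Ld/0B | 1r 1w}
  3. ALU→r6 ⇒ no(FU)  {0A/2Mu/2Ld/0B | 1r 1w}
  4. MEM ⇒ no(RD_PORT)  {0A/2Mu/2Ld/0B | 1r 1w}
  5. MEM ⇒ no(RD_PORT)  {0A/2Mu/2Ld/0B | 1r 1w}
  6. MUL→r7 ⇒ no(RD_PORT)  {0A/2Mu/2Ld/0B | 1r 1w}

issued = [0, 1, 2]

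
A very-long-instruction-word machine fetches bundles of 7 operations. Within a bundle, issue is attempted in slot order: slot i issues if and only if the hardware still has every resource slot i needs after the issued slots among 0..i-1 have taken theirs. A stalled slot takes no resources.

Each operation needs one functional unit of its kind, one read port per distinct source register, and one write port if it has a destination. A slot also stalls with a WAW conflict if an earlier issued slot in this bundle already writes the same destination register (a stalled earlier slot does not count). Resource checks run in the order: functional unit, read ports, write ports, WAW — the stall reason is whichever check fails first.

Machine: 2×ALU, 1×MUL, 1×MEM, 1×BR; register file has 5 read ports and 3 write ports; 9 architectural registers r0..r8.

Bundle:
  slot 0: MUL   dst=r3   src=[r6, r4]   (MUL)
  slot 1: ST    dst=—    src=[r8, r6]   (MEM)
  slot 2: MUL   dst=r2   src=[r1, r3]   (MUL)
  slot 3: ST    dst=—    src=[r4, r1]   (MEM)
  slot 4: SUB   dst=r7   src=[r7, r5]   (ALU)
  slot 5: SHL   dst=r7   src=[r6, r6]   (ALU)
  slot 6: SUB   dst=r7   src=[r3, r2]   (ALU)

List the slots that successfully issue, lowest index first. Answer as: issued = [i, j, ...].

slot 0 (MUL): ISSUE — free A2,Mu0,Ld1,B1 rp3 wp2
slot 1 (MEM): ISSUE — free A2,Mu0,Ld0,B1 rp1 wp2
slot 2 (MUL): stall FU — free A2,Mu0,Ld0,B1 rp1 wp2
slot 3 (MEM): stall FU — free A2,Mu0,Ld0,B1 rp1 wp2
slot 4 (ALU): stall RD_PORT — free A2,Mu0,Ld0,B1 rp1 wp2
slot 5 (ALU): ISSUE — free A1,Mu0,Ld0,B1 rp0 wp1
slot 6 (ALU): stall RD_PORT — free A1,Mu0,Ld0,B1 rp0 wp1

issued = [0, 1, 5]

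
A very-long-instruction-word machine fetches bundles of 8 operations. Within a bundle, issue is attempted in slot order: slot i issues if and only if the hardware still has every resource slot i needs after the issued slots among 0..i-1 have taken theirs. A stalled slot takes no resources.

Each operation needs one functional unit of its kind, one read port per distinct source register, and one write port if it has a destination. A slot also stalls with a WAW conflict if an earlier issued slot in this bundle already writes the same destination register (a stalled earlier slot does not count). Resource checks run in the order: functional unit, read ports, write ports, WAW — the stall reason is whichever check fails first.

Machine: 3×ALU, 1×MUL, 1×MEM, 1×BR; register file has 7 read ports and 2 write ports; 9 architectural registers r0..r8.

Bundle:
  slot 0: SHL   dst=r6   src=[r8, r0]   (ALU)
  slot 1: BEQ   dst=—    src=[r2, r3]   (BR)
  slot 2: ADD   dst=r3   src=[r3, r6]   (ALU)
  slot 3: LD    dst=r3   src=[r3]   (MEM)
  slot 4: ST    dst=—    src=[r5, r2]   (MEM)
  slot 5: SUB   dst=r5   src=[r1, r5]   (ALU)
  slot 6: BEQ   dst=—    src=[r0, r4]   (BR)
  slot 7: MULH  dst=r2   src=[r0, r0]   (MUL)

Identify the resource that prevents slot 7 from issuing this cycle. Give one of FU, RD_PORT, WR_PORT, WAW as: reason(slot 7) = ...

slot 0 (ALU): ISSUE — free A2,Mu1,Ld1,B1 rp5 wp1
slot 1 (BR): ISSUE — free A2,Mu1,Ld1,B0 rp3 wp1
slot 2 (ALU): ISSUE — free A1,Mu1,Ld1,B0 rp1 wp0
slot 3 (MEM): stall WR_PORT — free A1,Mu1,Ld1,B0 rp1 wp0
slot 4 (MEM): stall RD_PORT — free A1,Mu1,Ld1,B0 rp1 wp0
slot 5 (ALU): stall RD_PORT — free A1,Mu1,Ld1,B0 rp1 wp0
slot 6 (BR): stall FU — free A1,Mu1,Ld1,B0 rp1 wp0
slot 7 (MUL): stall WR_PORT — free A1,Mu1,Ld1,B0 rp1 wp0

reason(slot 7) = WR_PORT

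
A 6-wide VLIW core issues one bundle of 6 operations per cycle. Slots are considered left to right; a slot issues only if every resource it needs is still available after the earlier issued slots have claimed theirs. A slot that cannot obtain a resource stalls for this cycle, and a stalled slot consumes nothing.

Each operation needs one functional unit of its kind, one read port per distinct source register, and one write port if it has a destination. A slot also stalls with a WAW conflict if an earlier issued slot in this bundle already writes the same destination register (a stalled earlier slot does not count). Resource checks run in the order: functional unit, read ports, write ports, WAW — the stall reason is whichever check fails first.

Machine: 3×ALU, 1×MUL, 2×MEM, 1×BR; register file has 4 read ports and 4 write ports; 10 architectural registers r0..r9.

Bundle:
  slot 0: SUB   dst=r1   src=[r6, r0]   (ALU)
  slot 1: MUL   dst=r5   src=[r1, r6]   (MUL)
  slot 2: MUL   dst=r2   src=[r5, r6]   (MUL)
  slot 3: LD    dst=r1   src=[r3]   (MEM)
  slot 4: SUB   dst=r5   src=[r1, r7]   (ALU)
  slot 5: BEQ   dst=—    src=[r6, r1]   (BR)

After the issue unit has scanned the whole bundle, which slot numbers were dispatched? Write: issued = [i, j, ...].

[0] ALU needs rd=2 wr=1: ok; after: ALU=2 MUL=1 MEM=2 BR=1, R=2, W=3
[1] MUL needs rd=2 wr=1: ok; after: ALU=2 MUL=0 MEM=2 BR=1, R=0, W=2
[2] MUL needs rd=2 wr=1: FU; after: ALU=2 MUL=0 MEM=2 BR=1, R=0, W=2
[3] MEM needs rd=1 wr=1: RD_PORT; after: ALU=2 MUL=0 MEM=2 BR=1, R=0, W=2
[4] ALU needs rd=2 wr=1: RD_PORT; after: ALU=2 MUL=0 MEM=2 BR=1, R=0, W=2
[5] BR needs rd=2 wr=0: RD_PORT; after: ALU=2 MUL=0 MEM=2 BR=1, R=0, W=2

issued = [0, 1]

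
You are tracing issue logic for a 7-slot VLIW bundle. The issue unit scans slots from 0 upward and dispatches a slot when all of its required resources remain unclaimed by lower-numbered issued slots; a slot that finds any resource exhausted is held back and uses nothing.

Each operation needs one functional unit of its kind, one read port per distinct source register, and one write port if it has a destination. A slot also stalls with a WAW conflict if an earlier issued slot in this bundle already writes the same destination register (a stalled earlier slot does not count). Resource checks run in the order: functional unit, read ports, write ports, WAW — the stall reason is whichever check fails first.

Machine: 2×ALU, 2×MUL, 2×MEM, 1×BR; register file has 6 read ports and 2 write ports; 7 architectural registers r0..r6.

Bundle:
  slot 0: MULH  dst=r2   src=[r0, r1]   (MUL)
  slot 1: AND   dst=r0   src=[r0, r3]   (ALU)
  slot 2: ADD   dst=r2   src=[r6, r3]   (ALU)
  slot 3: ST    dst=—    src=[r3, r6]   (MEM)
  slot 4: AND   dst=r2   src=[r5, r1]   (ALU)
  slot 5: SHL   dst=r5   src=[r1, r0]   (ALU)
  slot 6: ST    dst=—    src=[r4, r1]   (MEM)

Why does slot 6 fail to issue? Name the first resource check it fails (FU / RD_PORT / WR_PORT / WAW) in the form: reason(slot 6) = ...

reason(slot 6) = RD_PORT

  0. MUL→r2 ⇒ go  {2A/1Mu/2Ld/1B | 4r 1w}
  1. ALU→r0 ⇒ go  {1A/1Mu/2Ld/1B | 2r 0w}
  2. ALU→r2 ⇒ no(WR_PORT)  {1A/1Mu/2Ld/1B | 2r 0w}
  3. MEM ⇒ go  {1A/1Mu/1Ld/1B | 0r 0w}
  4. ALU→r2 ⇒ no(RD_PORT)  {1A/1Mu/1Ld/1B | 0r 0w}
  5. ALU→r5 ⇒ no(RD_PORT)  {1A/1Mu/1Ld/1B | 0r 0w}
  6. MEM ⇒ no(RD_PORT)  {1A/1Mu/1Ld/1B | 0r 0w}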